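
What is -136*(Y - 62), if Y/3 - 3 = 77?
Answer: -24208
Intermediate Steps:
Y = 240 (Y = 9 + 3*77 = 9 + 231 = 240)
-136*(Y - 62) = -136*(240 - 62) = -136*178 = -24208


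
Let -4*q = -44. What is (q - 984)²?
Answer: 946729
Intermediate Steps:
q = 11 (q = -¼*(-44) = 11)
(q - 984)² = (11 - 984)² = (-973)² = 946729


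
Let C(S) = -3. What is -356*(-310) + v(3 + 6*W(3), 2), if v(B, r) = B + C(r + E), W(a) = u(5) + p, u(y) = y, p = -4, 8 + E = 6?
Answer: 110366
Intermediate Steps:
E = -2 (E = -8 + 6 = -2)
W(a) = 1 (W(a) = 5 - 4 = 1)
v(B, r) = -3 + B (v(B, r) = B - 3 = -3 + B)
-356*(-310) + v(3 + 6*W(3), 2) = -356*(-310) + (-3 + (3 + 6*1)) = 110360 + (-3 + (3 + 6)) = 110360 + (-3 + 9) = 110360 + 6 = 110366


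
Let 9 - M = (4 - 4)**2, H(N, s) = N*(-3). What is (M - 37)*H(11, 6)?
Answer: 924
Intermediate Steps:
H(N, s) = -3*N
M = 9 (M = 9 - (4 - 4)**2 = 9 - 1*0**2 = 9 - 1*0 = 9 + 0 = 9)
(M - 37)*H(11, 6) = (9 - 37)*(-3*11) = -28*(-33) = 924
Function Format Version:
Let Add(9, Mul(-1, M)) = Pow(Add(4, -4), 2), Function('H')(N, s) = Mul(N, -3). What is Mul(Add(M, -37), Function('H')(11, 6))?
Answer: 924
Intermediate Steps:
Function('H')(N, s) = Mul(-3, N)
M = 9 (M = Add(9, Mul(-1, Pow(Add(4, -4), 2))) = Add(9, Mul(-1, Pow(0, 2))) = Add(9, Mul(-1, 0)) = Add(9, 0) = 9)
Mul(Add(M, -37), Function('H')(11, 6)) = Mul(Add(9, -37), Mul(-3, 11)) = Mul(-28, -33) = 924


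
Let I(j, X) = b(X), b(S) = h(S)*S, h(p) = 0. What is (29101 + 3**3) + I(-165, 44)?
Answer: 29128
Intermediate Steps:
b(S) = 0 (b(S) = 0*S = 0)
I(j, X) = 0
(29101 + 3**3) + I(-165, 44) = (29101 + 3**3) + 0 = (29101 + 27) + 0 = 29128 + 0 = 29128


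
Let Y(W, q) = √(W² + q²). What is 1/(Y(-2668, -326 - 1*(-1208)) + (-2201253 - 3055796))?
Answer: -5257049/27636556292253 - 2*√1974037/27636556292253 ≈ -1.9032e-7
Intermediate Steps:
1/(Y(-2668, -326 - 1*(-1208)) + (-2201253 - 3055796)) = 1/(√((-2668)² + (-326 - 1*(-1208))²) + (-2201253 - 3055796)) = 1/(√(7118224 + (-326 + 1208)²) - 5257049) = 1/(√(7118224 + 882²) - 5257049) = 1/(√(7118224 + 777924) - 5257049) = 1/(√7896148 - 5257049) = 1/(2*√1974037 - 5257049) = 1/(-5257049 + 2*√1974037)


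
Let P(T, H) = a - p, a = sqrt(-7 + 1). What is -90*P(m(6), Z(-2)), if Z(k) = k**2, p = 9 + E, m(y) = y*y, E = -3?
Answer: 540 - 90*I*sqrt(6) ≈ 540.0 - 220.45*I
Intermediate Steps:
m(y) = y**2
a = I*sqrt(6) (a = sqrt(-6) = I*sqrt(6) ≈ 2.4495*I)
p = 6 (p = 9 - 3 = 6)
P(T, H) = -6 + I*sqrt(6) (P(T, H) = I*sqrt(6) - 1*6 = I*sqrt(6) - 6 = -6 + I*sqrt(6))
-90*P(m(6), Z(-2)) = -90*(-6 + I*sqrt(6)) = 540 - 90*I*sqrt(6)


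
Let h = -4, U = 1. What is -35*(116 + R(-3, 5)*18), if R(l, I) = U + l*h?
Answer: -12250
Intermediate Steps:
R(l, I) = 1 - 4*l (R(l, I) = 1 + l*(-4) = 1 - 4*l)
-35*(116 + R(-3, 5)*18) = -35*(116 + (1 - 4*(-3))*18) = -35*(116 + (1 + 12)*18) = -35*(116 + 13*18) = -35*(116 + 234) = -35*350 = -12250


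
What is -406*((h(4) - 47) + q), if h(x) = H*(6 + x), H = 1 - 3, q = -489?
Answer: 225736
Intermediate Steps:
H = -2
h(x) = -12 - 2*x (h(x) = -2*(6 + x) = -12 - 2*x)
-406*((h(4) - 47) + q) = -406*(((-12 - 2*4) - 47) - 489) = -406*(((-12 - 8) - 47) - 489) = -406*((-20 - 47) - 489) = -406*(-67 - 489) = -406*(-556) = 225736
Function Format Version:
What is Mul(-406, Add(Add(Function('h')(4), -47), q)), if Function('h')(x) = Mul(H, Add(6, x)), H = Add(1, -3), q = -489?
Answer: 225736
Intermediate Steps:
H = -2
Function('h')(x) = Add(-12, Mul(-2, x)) (Function('h')(x) = Mul(-2, Add(6, x)) = Add(-12, Mul(-2, x)))
Mul(-406, Add(Add(Function('h')(4), -47), q)) = Mul(-406, Add(Add(Add(-12, Mul(-2, 4)), -47), -489)) = Mul(-406, Add(Add(Add(-12, -8), -47), -489)) = Mul(-406, Add(Add(-20, -47), -489)) = Mul(-406, Add(-67, -489)) = Mul(-406, -556) = 225736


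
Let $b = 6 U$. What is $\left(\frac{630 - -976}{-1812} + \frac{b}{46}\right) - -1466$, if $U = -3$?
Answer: $\frac{30521885}{20838} \approx 1464.7$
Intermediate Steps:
$b = -18$ ($b = 6 \left(-3\right) = -18$)
$\left(\frac{630 - -976}{-1812} + \frac{b}{46}\right) - -1466 = \left(\frac{630 - -976}{-1812} - \frac{18}{46}\right) - -1466 = \left(\left(630 + 976\right) \left(- \frac{1}{1812}\right) - \frac{9}{23}\right) + 1466 = \left(1606 \left(- \frac{1}{1812}\right) - \frac{9}{23}\right) + 1466 = \left(- \frac{803}{906} - \frac{9}{23}\right) + 1466 = - \frac{26623}{20838} + 1466 = \frac{30521885}{20838}$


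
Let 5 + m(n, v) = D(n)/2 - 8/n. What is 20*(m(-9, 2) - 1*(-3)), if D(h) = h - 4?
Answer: -1370/9 ≈ -152.22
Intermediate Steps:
D(h) = -4 + h
m(n, v) = -7 + n/2 - 8/n (m(n, v) = -5 + ((-4 + n)/2 - 8/n) = -5 + ((-4 + n)*(½) - 8/n) = -5 + ((-2 + n/2) - 8/n) = -5 + (-2 + n/2 - 8/n) = -7 + n/2 - 8/n)
20*(m(-9, 2) - 1*(-3)) = 20*((-7 + (½)*(-9) - 8/(-9)) - 1*(-3)) = 20*((-7 - 9/2 - 8*(-⅑)) + 3) = 20*((-7 - 9/2 + 8/9) + 3) = 20*(-191/18 + 3) = 20*(-137/18) = -1370/9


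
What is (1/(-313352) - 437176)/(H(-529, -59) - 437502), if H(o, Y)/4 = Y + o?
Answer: 45663324651/45943043536 ≈ 0.99391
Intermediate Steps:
H(o, Y) = 4*Y + 4*o (H(o, Y) = 4*(Y + o) = 4*Y + 4*o)
(1/(-313352) - 437176)/(H(-529, -59) - 437502) = (1/(-313352) - 437176)/((4*(-59) + 4*(-529)) - 437502) = (-1/313352 - 437176)/((-236 - 2116) - 437502) = -136989973953/(313352*(-2352 - 437502)) = -136989973953/313352/(-439854) = -136989973953/313352*(-1/439854) = 45663324651/45943043536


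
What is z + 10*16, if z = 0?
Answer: 160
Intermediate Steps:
z + 10*16 = 0 + 10*16 = 0 + 160 = 160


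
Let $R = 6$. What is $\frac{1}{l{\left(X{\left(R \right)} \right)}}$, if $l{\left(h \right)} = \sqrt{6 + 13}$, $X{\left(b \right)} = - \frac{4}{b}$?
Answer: $\frac{\sqrt{19}}{19} \approx 0.22942$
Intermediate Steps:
$l{\left(h \right)} = \sqrt{19}$
$\frac{1}{l{\left(X{\left(R \right)} \right)}} = \frac{1}{\sqrt{19}} = \frac{\sqrt{19}}{19}$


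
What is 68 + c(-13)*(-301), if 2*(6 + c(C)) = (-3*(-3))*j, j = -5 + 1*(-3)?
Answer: 12710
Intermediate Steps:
j = -8 (j = -5 - 3 = -8)
c(C) = -42 (c(C) = -6 + (-3*(-3)*(-8))/2 = -6 + (9*(-8))/2 = -6 + (½)*(-72) = -6 - 36 = -42)
68 + c(-13)*(-301) = 68 - 42*(-301) = 68 + 12642 = 12710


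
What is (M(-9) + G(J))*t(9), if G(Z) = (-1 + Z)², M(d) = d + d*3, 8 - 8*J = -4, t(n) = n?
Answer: -1287/4 ≈ -321.75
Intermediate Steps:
J = 3/2 (J = 1 - ⅛*(-4) = 1 + ½ = 3/2 ≈ 1.5000)
M(d) = 4*d (M(d) = d + 3*d = 4*d)
(M(-9) + G(J))*t(9) = (4*(-9) + (-1 + 3/2)²)*9 = (-36 + (½)²)*9 = (-36 + ¼)*9 = -143/4*9 = -1287/4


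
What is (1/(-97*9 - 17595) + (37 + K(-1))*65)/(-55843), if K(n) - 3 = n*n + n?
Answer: -48016799/1031308524 ≈ -0.046559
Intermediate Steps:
K(n) = 3 + n + n² (K(n) = 3 + (n*n + n) = 3 + (n² + n) = 3 + (n + n²) = 3 + n + n²)
(1/(-97*9 - 17595) + (37 + K(-1))*65)/(-55843) = (1/(-97*9 - 17595) + (37 + (3 - 1 + (-1)²))*65)/(-55843) = (1/(-873 - 17595) + (37 + (3 - 1 + 1))*65)*(-1/55843) = (1/(-18468) + (37 + 3)*65)*(-1/55843) = (-1/18468 + 40*65)*(-1/55843) = (-1/18468 + 2600)*(-1/55843) = (48016799/18468)*(-1/55843) = -48016799/1031308524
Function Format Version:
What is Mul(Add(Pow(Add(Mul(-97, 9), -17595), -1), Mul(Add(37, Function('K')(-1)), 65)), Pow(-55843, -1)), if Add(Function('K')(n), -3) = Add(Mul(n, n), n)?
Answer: Rational(-48016799, 1031308524) ≈ -0.046559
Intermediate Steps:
Function('K')(n) = Add(3, n, Pow(n, 2)) (Function('K')(n) = Add(3, Add(Mul(n, n), n)) = Add(3, Add(Pow(n, 2), n)) = Add(3, Add(n, Pow(n, 2))) = Add(3, n, Pow(n, 2)))
Mul(Add(Pow(Add(Mul(-97, 9), -17595), -1), Mul(Add(37, Function('K')(-1)), 65)), Pow(-55843, -1)) = Mul(Add(Pow(Add(Mul(-97, 9), -17595), -1), Mul(Add(37, Add(3, -1, Pow(-1, 2))), 65)), Pow(-55843, -1)) = Mul(Add(Pow(Add(-873, -17595), -1), Mul(Add(37, Add(3, -1, 1)), 65)), Rational(-1, 55843)) = Mul(Add(Pow(-18468, -1), Mul(Add(37, 3), 65)), Rational(-1, 55843)) = Mul(Add(Rational(-1, 18468), Mul(40, 65)), Rational(-1, 55843)) = Mul(Add(Rational(-1, 18468), 2600), Rational(-1, 55843)) = Mul(Rational(48016799, 18468), Rational(-1, 55843)) = Rational(-48016799, 1031308524)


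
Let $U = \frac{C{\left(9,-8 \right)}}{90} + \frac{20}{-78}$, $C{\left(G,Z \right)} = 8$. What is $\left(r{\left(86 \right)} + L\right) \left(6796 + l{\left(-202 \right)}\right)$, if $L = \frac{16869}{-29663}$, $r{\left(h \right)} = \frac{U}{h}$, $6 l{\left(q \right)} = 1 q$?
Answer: $- \frac{8638066283234}{2238518295} \approx -3858.8$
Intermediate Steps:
$l{\left(q \right)} = \frac{q}{6}$ ($l{\left(q \right)} = \frac{1 q}{6} = \frac{q}{6}$)
$U = - \frac{98}{585}$ ($U = \frac{8}{90} + \frac{20}{-78} = 8 \cdot \frac{1}{90} + 20 \left(- \frac{1}{78}\right) = \frac{4}{45} - \frac{10}{39} = - \frac{98}{585} \approx -0.16752$)
$r{\left(h \right)} = - \frac{98}{585 h}$
$L = - \frac{16869}{29663}$ ($L = 16869 \left(- \frac{1}{29663}\right) = - \frac{16869}{29663} \approx -0.56869$)
$\left(r{\left(86 \right)} + L\right) \left(6796 + l{\left(-202 \right)}\right) = \left(- \frac{98}{585 \cdot 86} - \frac{16869}{29663}\right) \left(6796 + \frac{1}{6} \left(-202\right)\right) = \left(\left(- \frac{98}{585}\right) \frac{1}{86} - \frac{16869}{29663}\right) \left(6796 - \frac{101}{3}\right) = \left(- \frac{49}{25155} - \frac{16869}{29663}\right) \frac{20287}{3} = \left(- \frac{425793182}{746172765}\right) \frac{20287}{3} = - \frac{8638066283234}{2238518295}$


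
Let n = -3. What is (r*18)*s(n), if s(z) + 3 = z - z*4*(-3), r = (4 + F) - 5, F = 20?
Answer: -14364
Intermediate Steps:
r = 19 (r = (4 + 20) - 5 = 24 - 5 = 19)
s(z) = -3 + 13*z (s(z) = -3 + (z - z*4*(-3)) = -3 + (z - 4*z*(-3)) = -3 + (z - (-12)*z) = -3 + (z + 12*z) = -3 + 13*z)
(r*18)*s(n) = (19*18)*(-3 + 13*(-3)) = 342*(-3 - 39) = 342*(-42) = -14364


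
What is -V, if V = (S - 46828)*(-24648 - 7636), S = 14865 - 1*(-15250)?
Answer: -539562492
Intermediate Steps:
S = 30115 (S = 14865 + 15250 = 30115)
V = 539562492 (V = (30115 - 46828)*(-24648 - 7636) = -16713*(-32284) = 539562492)
-V = -1*539562492 = -539562492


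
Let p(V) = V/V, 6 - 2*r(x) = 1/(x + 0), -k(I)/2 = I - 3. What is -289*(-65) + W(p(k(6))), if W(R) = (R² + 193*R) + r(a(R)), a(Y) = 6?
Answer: 227783/12 ≈ 18982.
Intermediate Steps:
k(I) = 6 - 2*I (k(I) = -2*(I - 3) = -2*(-3 + I) = 6 - 2*I)
r(x) = 3 - 1/(2*x) (r(x) = 3 - 1/(2*(x + 0)) = 3 - 1/(2*x))
p(V) = 1
W(R) = 35/12 + R² + 193*R (W(R) = (R² + 193*R) + (3 - ½/6) = (R² + 193*R) + (3 - ½*⅙) = (R² + 193*R) + (3 - 1/12) = (R² + 193*R) + 35/12 = 35/12 + R² + 193*R)
-289*(-65) + W(p(k(6))) = -289*(-65) + (35/12 + 1² + 193*1) = 18785 + (35/12 + 1 + 193) = 18785 + 2363/12 = 227783/12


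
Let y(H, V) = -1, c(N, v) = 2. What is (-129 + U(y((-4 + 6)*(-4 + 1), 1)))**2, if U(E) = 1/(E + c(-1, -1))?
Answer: 16384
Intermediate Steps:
U(E) = 1/(2 + E) (U(E) = 1/(E + 2) = 1/(2 + E))
(-129 + U(y((-4 + 6)*(-4 + 1), 1)))**2 = (-129 + 1/(2 - 1))**2 = (-129 + 1/1)**2 = (-129 + 1)**2 = (-128)**2 = 16384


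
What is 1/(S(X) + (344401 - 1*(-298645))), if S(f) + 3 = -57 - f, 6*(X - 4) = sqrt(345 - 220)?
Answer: 23147352/14883330683539 + 30*sqrt(5)/14883330683539 ≈ 1.5553e-6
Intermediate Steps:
X = 4 + 5*sqrt(5)/6 (X = 4 + sqrt(345 - 220)/6 = 4 + sqrt(125)/6 = 4 + (5*sqrt(5))/6 = 4 + 5*sqrt(5)/6 ≈ 5.8634)
S(f) = -60 - f (S(f) = -3 + (-57 - f) = -60 - f)
1/(S(X) + (344401 - 1*(-298645))) = 1/((-60 - (4 + 5*sqrt(5)/6)) + (344401 - 1*(-298645))) = 1/((-60 + (-4 - 5*sqrt(5)/6)) + (344401 + 298645)) = 1/((-64 - 5*sqrt(5)/6) + 643046) = 1/(642982 - 5*sqrt(5)/6)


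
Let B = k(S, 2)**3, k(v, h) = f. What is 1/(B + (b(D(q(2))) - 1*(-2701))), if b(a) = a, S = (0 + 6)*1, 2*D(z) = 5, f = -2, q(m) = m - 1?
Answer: 2/5391 ≈ 0.00037099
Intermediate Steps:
q(m) = -1 + m
D(z) = 5/2 (D(z) = (1/2)*5 = 5/2)
S = 6 (S = 6*1 = 6)
k(v, h) = -2
B = -8 (B = (-2)**3 = -8)
1/(B + (b(D(q(2))) - 1*(-2701))) = 1/(-8 + (5/2 - 1*(-2701))) = 1/(-8 + (5/2 + 2701)) = 1/(-8 + 5407/2) = 1/(5391/2) = 2/5391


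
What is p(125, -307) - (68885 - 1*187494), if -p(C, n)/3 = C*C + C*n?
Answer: 186859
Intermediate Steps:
p(C, n) = -3*C**2 - 3*C*n (p(C, n) = -3*(C*C + C*n) = -3*(C**2 + C*n) = -3*C**2 - 3*C*n)
p(125, -307) - (68885 - 1*187494) = -3*125*(125 - 307) - (68885 - 1*187494) = -3*125*(-182) - (68885 - 187494) = 68250 - 1*(-118609) = 68250 + 118609 = 186859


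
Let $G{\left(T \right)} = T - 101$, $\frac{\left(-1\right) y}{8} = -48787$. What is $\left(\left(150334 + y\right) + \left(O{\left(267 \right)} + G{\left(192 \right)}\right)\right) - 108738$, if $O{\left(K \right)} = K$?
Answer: $432250$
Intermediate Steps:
$y = 390296$ ($y = \left(-8\right) \left(-48787\right) = 390296$)
$G{\left(T \right)} = -101 + T$
$\left(\left(150334 + y\right) + \left(O{\left(267 \right)} + G{\left(192 \right)}\right)\right) - 108738 = \left(\left(150334 + 390296\right) + \left(267 + \left(-101 + 192\right)\right)\right) - 108738 = \left(540630 + \left(267 + 91\right)\right) - 108738 = \left(540630 + 358\right) - 108738 = 540988 - 108738 = 432250$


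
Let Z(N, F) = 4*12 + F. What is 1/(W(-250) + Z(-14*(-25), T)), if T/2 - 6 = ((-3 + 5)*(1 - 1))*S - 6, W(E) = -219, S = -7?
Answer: -1/171 ≈ -0.0058480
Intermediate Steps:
T = 0 (T = 12 + 2*(((-3 + 5)*(1 - 1))*(-7) - 6) = 12 + 2*((2*0)*(-7) - 6) = 12 + 2*(0*(-7) - 6) = 12 + 2*(0 - 6) = 12 + 2*(-6) = 12 - 12 = 0)
Z(N, F) = 48 + F
1/(W(-250) + Z(-14*(-25), T)) = 1/(-219 + (48 + 0)) = 1/(-219 + 48) = 1/(-171) = -1/171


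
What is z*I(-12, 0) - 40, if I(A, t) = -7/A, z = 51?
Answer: -41/4 ≈ -10.250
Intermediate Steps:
z*I(-12, 0) - 40 = 51*(-7/(-12)) - 40 = 51*(-7*(-1/12)) - 40 = 51*(7/12) - 40 = 119/4 - 40 = -41/4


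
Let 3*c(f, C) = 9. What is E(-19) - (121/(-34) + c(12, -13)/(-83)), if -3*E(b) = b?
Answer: 84053/8466 ≈ 9.9283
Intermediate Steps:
E(b) = -b/3
c(f, C) = 3 (c(f, C) = (1/3)*9 = 3)
E(-19) - (121/(-34) + c(12, -13)/(-83)) = -1/3*(-19) - (121/(-34) + 3/(-83)) = 19/3 - (121*(-1/34) + 3*(-1/83)) = 19/3 - (-121/34 - 3/83) = 19/3 - 1*(-10145/2822) = 19/3 + 10145/2822 = 84053/8466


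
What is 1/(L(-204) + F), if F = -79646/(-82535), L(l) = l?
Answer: -82535/16757494 ≈ -0.0049253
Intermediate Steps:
F = 79646/82535 (F = -79646*(-1/82535) = 79646/82535 ≈ 0.96500)
1/(L(-204) + F) = 1/(-204 + 79646/82535) = 1/(-16757494/82535) = -82535/16757494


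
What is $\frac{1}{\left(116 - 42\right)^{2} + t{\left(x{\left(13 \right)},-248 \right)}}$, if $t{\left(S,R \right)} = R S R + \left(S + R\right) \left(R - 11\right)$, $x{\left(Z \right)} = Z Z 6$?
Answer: $\frac{1}{62172138} \approx 1.6084 \cdot 10^{-8}$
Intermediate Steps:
$x{\left(Z \right)} = 6 Z^{2}$ ($x{\left(Z \right)} = Z^{2} \cdot 6 = 6 Z^{2}$)
$t{\left(S,R \right)} = S R^{2} + \left(-11 + R\right) \left(R + S\right)$ ($t{\left(S,R \right)} = S R^{2} + \left(R + S\right) \left(-11 + R\right) = S R^{2} + \left(-11 + R\right) \left(R + S\right)$)
$\frac{1}{\left(116 - 42\right)^{2} + t{\left(x{\left(13 \right)},-248 \right)}} = \frac{1}{\left(116 - 42\right)^{2} - \left(-2728 - 61504 - 6 \cdot 13^{2} \left(-248\right)^{2} + 259 \cdot 6 \cdot 13^{2}\right)} = \frac{1}{74^{2} + \left(61504 + 2728 - 11 \cdot 6 \cdot 169 - 248 \cdot 6 \cdot 169 + 6 \cdot 169 \cdot 61504\right)} = \frac{1}{5476 + \left(61504 + 2728 - 11154 - 251472 + 1014 \cdot 61504\right)} = \frac{1}{5476 + \left(61504 + 2728 - 11154 - 251472 + 62365056\right)} = \frac{1}{5476 + 62166662} = \frac{1}{62172138}$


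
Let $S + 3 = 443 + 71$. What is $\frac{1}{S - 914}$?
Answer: $- \frac{1}{403} \approx -0.0024814$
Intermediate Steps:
$S = 511$ ($S = -3 + \left(443 + 71\right) = -3 + 514 = 511$)
$\frac{1}{S - 914} = \frac{1}{511 - 914} = \frac{1}{-403} = - \frac{1}{403}$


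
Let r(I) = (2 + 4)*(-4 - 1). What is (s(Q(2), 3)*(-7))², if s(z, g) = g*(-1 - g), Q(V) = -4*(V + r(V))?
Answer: 7056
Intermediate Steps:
r(I) = -30 (r(I) = 6*(-5) = -30)
Q(V) = 120 - 4*V (Q(V) = -4*(V - 30) = -4*(-30 + V) = 120 - 4*V)
(s(Q(2), 3)*(-7))² = (-1*3*(1 + 3)*(-7))² = (-1*3*4*(-7))² = (-12*(-7))² = 84² = 7056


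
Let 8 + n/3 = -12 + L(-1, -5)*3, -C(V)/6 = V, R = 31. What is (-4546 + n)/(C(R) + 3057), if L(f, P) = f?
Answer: -4615/2871 ≈ -1.6075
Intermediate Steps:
C(V) = -6*V
n = -69 (n = -24 + 3*(-12 - 1*3) = -24 + 3*(-12 - 3) = -24 + 3*(-15) = -24 - 45 = -69)
(-4546 + n)/(C(R) + 3057) = (-4546 - 69)/(-6*31 + 3057) = -4615/(-186 + 3057) = -4615/2871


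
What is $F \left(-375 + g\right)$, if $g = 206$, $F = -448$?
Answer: $75712$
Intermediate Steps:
$F \left(-375 + g\right) = - 448 \left(-375 + 206\right) = \left(-448\right) \left(-169\right) = 75712$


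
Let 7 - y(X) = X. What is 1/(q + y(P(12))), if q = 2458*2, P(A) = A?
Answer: 1/4911 ≈ 0.00020362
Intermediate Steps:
y(X) = 7 - X
q = 4916
1/(q + y(P(12))) = 1/(4916 + (7 - 1*12)) = 1/(4916 + (7 - 12)) = 1/(4916 - 5) = 1/4911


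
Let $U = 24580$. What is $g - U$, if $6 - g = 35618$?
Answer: $-60192$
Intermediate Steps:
$g = -35612$ ($g = 6 - 35618 = -35612$)
$g - U = -35612 - 24580 = -60192$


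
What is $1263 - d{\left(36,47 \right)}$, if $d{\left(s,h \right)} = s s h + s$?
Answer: $-59685$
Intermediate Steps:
$d{\left(s,h \right)} = s + h s^{2}$ ($d{\left(s,h \right)} = s^{2} h + s = h s^{2} + s = s + h s^{2}$)
$1263 - d{\left(36,47 \right)} = 1263 - 36 \left(1 + 47 \cdot 36\right) = 1263 - 36 \left(1 + 1692\right) = 1263 - 36 \cdot 1693 = 1263 - 60948 = -59685$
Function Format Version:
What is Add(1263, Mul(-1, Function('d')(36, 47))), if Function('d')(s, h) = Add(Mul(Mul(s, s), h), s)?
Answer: -59685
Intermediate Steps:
Function('d')(s, h) = Add(s, Mul(h, Pow(s, 2))) (Function('d')(s, h) = Add(Mul(Pow(s, 2), h), s) = Add(Mul(h, Pow(s, 2)), s) = Add(s, Mul(h, Pow(s, 2))))
Add(1263, Mul(-1, Function('d')(36, 47))) = Add(1263, Mul(-1, Mul(36, Add(1, Mul(47, 36))))) = Add(1263, Mul(-1, Mul(36, Add(1, 1692)))) = Add(1263, Mul(-1, Mul(36, 1693))) = Add(1263, Mul(-1, 60948)) = Add(1263, -60948) = -59685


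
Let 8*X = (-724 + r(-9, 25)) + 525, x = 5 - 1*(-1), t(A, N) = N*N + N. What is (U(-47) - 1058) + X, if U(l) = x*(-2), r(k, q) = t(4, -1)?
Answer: -8759/8 ≈ -1094.9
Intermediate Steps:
t(A, N) = N + N**2 (t(A, N) = N**2 + N = N + N**2)
r(k, q) = 0 (r(k, q) = -(1 - 1) = -1*0 = 0)
x = 6 (x = 5 + 1 = 6)
U(l) = -12 (U(l) = 6*(-2) = -12)
X = -199/8 (X = ((-724 + 0) + 525)/8 = (-724 + 525)/8 = (1/8)*(-199) = -199/8 ≈ -24.875)
(U(-47) - 1058) + X = (-12 - 1058) - 199/8 = -1070 - 199/8 = -8759/8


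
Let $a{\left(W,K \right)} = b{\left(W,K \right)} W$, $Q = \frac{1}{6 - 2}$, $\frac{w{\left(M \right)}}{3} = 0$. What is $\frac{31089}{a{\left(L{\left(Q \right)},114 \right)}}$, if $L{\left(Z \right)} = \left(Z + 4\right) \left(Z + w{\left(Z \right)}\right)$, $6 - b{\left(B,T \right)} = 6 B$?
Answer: $- \frac{1326464}{17} \approx -78027.0$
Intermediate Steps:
$w{\left(M \right)} = 0$ ($w{\left(M \right)} = 3 \cdot 0 = 0$)
$b{\left(B,T \right)} = 6 - 6 B$
$Q = \frac{1}{4} \approx 0.25$
$L{\left(Z \right)} = Z \left(4 + Z\right)$ ($L{\left(Z \right)} = \left(Z + 4\right) \left(Z + 0\right) = \left(4 + Z\right) Z = Z \left(4 + Z\right)$)
$a{\left(W,K \right)} = W \left(6 - 6 W\right)$ ($a{\left(W,K \right)} = \left(6 - 6 W\right) W = W \left(6 - 6 W\right)$)
$\frac{31089}{a{\left(L{\left(Q \right)},114 \right)}} = \frac{31089}{6 \frac{4 + \frac{1}{4}}{4} \left(1 - \frac{4 + \frac{1}{4}}{4}\right)} = \frac{31089}{6 \cdot \frac{1}{4} \cdot \frac{17}{4} \left(1 - \frac{1}{4} \cdot \frac{17}{4}\right)} = \frac{31089}{6 \cdot \frac{17}{16} \left(1 - \frac{17}{16}\right)} = \frac{31089}{6 \cdot \frac{17}{16} \left(- \frac{1}{16}\right)} = \frac{31089}{- \frac{51}{128}} = 31089 \left(- \frac{128}{51}\right) = - \frac{1326464}{17}$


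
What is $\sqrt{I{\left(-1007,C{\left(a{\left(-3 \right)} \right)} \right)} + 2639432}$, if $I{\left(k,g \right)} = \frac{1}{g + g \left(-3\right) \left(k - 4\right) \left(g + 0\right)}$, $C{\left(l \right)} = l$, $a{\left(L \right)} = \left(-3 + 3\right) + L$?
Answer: $\frac{\sqrt{1966277692403646}}{27294} \approx 1624.6$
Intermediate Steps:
$a{\left(L \right)} = L$ ($a{\left(L \right)} = 0 + L = L$)
$I{\left(k,g \right)} = \frac{1}{g - 3 g^{2} \left(-4 + k\right)}$ ($I{\left(k,g \right)} = \frac{1}{g + - 3 g \left(-4 + k\right) g} = \frac{1}{g + - 3 g g \left(-4 + k\right)} = \frac{1}{g - 3 g^{2} \left(-4 + k\right)}$)
$\sqrt{I{\left(-1007,C{\left(a{\left(-3 \right)} \right)} \right)} + 2639432} = \sqrt{\frac{1}{\left(-3\right) \left(1 + 12 \left(-3\right) - \left(-9\right) \left(-1007\right)\right)} + 2639432} = \sqrt{- \frac{1}{3 \left(1 - 36 - 9063\right)} + 2639432} = \sqrt{- \frac{1}{3 \left(-9098\right)} + 2639432} = \sqrt{\left(- \frac{1}{3}\right) \left(- \frac{1}{9098}\right) + 2639432} = \sqrt{\frac{1}{27294} + 2639432} = \sqrt{\frac{72040657009}{27294}} = \frac{\sqrt{1966277692403646}}{27294}$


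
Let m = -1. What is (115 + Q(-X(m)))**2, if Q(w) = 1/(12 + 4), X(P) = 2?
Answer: 3389281/256 ≈ 13239.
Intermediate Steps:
Q(w) = 1/16
(115 + Q(-X(m)))**2 = (115 + 1/16)**2 = (1841/16)**2 = 3389281/256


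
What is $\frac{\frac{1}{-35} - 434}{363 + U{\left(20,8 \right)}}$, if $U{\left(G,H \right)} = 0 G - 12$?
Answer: $- \frac{15191}{12285} \approx -1.2365$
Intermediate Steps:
$U{\left(G,H \right)} = -12$ ($U{\left(G,H \right)} = 0 - 12 = -12$)
$\frac{\frac{1}{-35} - 434}{363 + U{\left(20,8 \right)}} = \frac{\frac{1}{-35} - 434}{363 - 12} = \frac{- \frac{1}{35} - 434}{351} = \left(- \frac{15191}{35}\right) \frac{1}{351} = - \frac{15191}{12285}$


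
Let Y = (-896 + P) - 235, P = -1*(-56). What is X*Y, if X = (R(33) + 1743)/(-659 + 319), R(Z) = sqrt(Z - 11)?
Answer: 374745/68 + 215*sqrt(22)/68 ≈ 5525.8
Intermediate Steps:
P = 56
R(Z) = sqrt(-11 + Z)
X = -1743/340 - sqrt(22)/340 (X = (sqrt(-11 + 33) + 1743)/(-659 + 319) = (sqrt(22) + 1743)/(-340) = (1743 + sqrt(22))*(-1/340) = -1743/340 - sqrt(22)/340 ≈ -5.1403)
Y = -1075 (Y = (-896 + 56) - 235 = -840 - 235 = -1075)
X*Y = (-1743/340 - sqrt(22)/340)*(-1075) = 374745/68 + 215*sqrt(22)/68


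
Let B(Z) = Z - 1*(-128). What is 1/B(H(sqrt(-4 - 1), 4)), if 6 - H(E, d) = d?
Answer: 1/130 ≈ 0.0076923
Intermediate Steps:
H(E, d) = 6 - d
B(Z) = 128 + Z (B(Z) = Z + 128 = 128 + Z)
1/B(H(sqrt(-4 - 1), 4)) = 1/(128 + (6 - 1*4)) = 1/(128 + (6 - 4)) = 1/(128 + 2) = 1/130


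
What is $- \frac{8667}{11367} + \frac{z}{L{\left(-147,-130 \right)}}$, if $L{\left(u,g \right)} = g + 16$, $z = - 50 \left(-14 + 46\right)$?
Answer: $\frac{318503}{23997} \approx 13.273$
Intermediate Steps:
$z = -1600$ ($z = \left(-50\right) 32 = -1600$)
$L{\left(u,g \right)} = 16 + g$
$- \frac{8667}{11367} + \frac{z}{L{\left(-147,-130 \right)}} = - \frac{8667}{11367} - \frac{1600}{16 - 130} = \left(-8667\right) \frac{1}{11367} - \frac{1600}{-114} = - \frac{321}{421} - - \frac{800}{57} = - \frac{321}{421} + \frac{800}{57} = \frac{318503}{23997}$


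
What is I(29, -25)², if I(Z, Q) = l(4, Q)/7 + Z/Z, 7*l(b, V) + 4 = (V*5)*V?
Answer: 10048900/2401 ≈ 4185.3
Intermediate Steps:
l(b, V) = -4/7 + 5*V²/7 (l(b, V) = -4/7 + ((V*5)*V)/7 = -4/7 + ((5*V)*V)/7 = -4/7 + (5*V²)/7 = -4/7 + 5*V²/7)
I(Z, Q) = 45/49 + 5*Q²/49 (I(Z, Q) = (-4/7 + 5*Q²/7)/7 + Z/Z = (-4/7 + 5*Q²/7)*(⅐) + 1 = (-4/49 + 5*Q²/49) + 1 = 45/49 + 5*Q²/49)
I(29, -25)² = (45/49 + (5/49)*(-25)²)² = (45/49 + (5/49)*625)² = (45/49 + 3125/49)² = (3170/49)² = 10048900/2401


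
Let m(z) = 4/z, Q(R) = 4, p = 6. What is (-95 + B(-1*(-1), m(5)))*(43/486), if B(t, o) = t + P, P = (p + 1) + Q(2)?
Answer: -3569/486 ≈ -7.3436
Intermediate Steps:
P = 11 (P = (6 + 1) + 4 = 7 + 4 = 11)
B(t, o) = 11 + t (B(t, o) = t + 11 = 11 + t)
(-95 + B(-1*(-1), m(5)))*(43/486) = (-95 + (11 - 1*(-1)))*(43/486) = (-95 + (11 + 1))*(43*(1/486)) = (-95 + 12)*(43/486) = -83*43/486 = -3569/486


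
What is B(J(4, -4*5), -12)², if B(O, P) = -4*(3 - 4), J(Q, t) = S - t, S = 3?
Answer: 16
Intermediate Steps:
J(Q, t) = 3 - t
B(O, P) = 4 (B(O, P) = -4*(-1) = 4)
B(J(4, -4*5), -12)² = 4² = 16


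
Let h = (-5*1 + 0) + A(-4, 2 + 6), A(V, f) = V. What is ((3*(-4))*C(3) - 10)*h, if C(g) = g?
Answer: 414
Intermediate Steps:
h = -9 (h = (-5*1 + 0) - 4 = (-5 + 0) - 4 = -5 - 4 = -9)
((3*(-4))*C(3) - 10)*h = ((3*(-4))*3 - 10)*(-9) = (-12*3 - 10)*(-9) = (-36 - 10)*(-9) = -46*(-9) = 414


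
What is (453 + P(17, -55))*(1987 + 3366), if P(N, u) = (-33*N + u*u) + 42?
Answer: 15839527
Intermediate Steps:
P(N, u) = 42 + u² - 33*N (P(N, u) = (-33*N + u²) + 42 = (u² - 33*N) + 42 = 42 + u² - 33*N)
(453 + P(17, -55))*(1987 + 3366) = (453 + (42 + (-55)² - 33*17))*(1987 + 3366) = (453 + (42 + 3025 - 561))*5353 = (453 + 2506)*5353 = 2959*5353 = 15839527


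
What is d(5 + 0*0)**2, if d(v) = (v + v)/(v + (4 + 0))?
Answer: 100/81 ≈ 1.2346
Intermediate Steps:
d(v) = 2*v/(4 + v) (d(v) = (2*v)/(v + 4) = (2*v)/(4 + v) = 2*v/(4 + v))
d(5 + 0*0)**2 = (2*(5 + 0*0)/(4 + (5 + 0*0)))**2 = (2*(5 + 0)/(4 + (5 + 0)))**2 = (2*5/(4 + 5))**2 = (2*5/9)**2 = (2*5*(1/9))**2 = (10/9)**2 = 100/81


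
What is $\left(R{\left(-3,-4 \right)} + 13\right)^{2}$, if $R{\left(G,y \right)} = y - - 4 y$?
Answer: $49$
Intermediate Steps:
$R{\left(G,y \right)} = 5 y$ ($R{\left(G,y \right)} = y + 4 y = 5 y$)
$\left(R{\left(-3,-4 \right)} + 13\right)^{2} = \left(5 \left(-4\right) + 13\right)^{2} = \left(-20 + 13\right)^{2} = \left(-7\right)^{2} = 49$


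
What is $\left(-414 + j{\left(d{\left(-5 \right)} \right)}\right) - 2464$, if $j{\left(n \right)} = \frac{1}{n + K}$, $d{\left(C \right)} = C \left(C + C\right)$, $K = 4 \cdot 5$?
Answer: $- \frac{201459}{70} \approx -2878.0$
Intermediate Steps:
$K = 20$
$d{\left(C \right)} = 2 C^{2}$ ($d{\left(C \right)} = C 2 C = 2 C^{2}$)
$j{\left(n \right)} = \frac{1}{20 + n}$ ($j{\left(n \right)} = \frac{1}{n + 20} = \frac{1}{20 + n}$)
$\left(-414 + j{\left(d{\left(-5 \right)} \right)}\right) - 2464 = \left(-414 + \frac{1}{20 + 2 \left(-5\right)^{2}}\right) - 2464 = \left(-414 + \frac{1}{20 + 2 \cdot 25}\right) - 2464 = \left(-414 + \frac{1}{20 + 50}\right) - 2464 = \left(-414 + \frac{1}{70}\right) - 2464 = - \frac{28979}{70} - 2464 = - \frac{201459}{70}$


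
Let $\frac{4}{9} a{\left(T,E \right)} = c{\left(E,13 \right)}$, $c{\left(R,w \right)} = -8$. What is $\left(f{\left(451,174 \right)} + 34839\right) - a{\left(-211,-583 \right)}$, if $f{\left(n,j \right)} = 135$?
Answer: $34992$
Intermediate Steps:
$a{\left(T,E \right)} = -18$ ($a{\left(T,E \right)} = \frac{9}{4} \left(-8\right) = -18$)
$\left(f{\left(451,174 \right)} + 34839\right) - a{\left(-211,-583 \right)} = \left(135 + 34839\right) - -18 = 34974 + 18 = 34992$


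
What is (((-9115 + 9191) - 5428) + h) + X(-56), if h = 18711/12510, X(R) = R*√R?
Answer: -7437201/1390 - 112*I*√14 ≈ -5350.5 - 419.07*I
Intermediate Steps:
X(R) = R^(3/2)
h = 2079/1390 (h = 18711*(1/12510) = 2079/1390 ≈ 1.4957)
(((-9115 + 9191) - 5428) + h) + X(-56) = (((-9115 + 9191) - 5428) + 2079/1390) + (-56)^(3/2) = ((76 - 5428) + 2079/1390) - 112*I*√14 = (-5352 + 2079/1390) - 112*I*√14 = -7437201/1390 - 112*I*√14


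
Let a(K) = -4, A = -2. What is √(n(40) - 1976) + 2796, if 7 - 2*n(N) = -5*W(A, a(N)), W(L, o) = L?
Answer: 2796 + I*√7910/2 ≈ 2796.0 + 44.469*I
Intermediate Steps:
n(N) = -3/2 (n(N) = 7/2 - (-5)*(-2)/2 = 7/2 - ½*10 = 7/2 - 5 = -3/2)
√(n(40) - 1976) + 2796 = √(-3/2 - 1976) + 2796 = √(-3955/2) + 2796 = I*√7910/2 + 2796 = 2796 + I*√7910/2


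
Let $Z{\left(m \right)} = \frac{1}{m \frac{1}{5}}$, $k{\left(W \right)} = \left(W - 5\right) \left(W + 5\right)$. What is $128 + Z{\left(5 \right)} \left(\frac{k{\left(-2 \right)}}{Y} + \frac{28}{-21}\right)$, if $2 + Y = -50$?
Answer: $\frac{19823}{156} \approx 127.07$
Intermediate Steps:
$Y = -52$ ($Y = -2 - 50 = -52$)
$k{\left(W \right)} = \left(-5 + W\right) \left(5 + W\right)$
$Z{\left(m \right)} = \frac{5}{m}$ ($Z{\left(m \right)} = \frac{1}{m \frac{1}{5}} = \frac{1}{\frac{1}{5} m} = \frac{5}{m}$)
$128 + Z{\left(5 \right)} \left(\frac{k{\left(-2 \right)}}{Y} + \frac{28}{-21}\right) = 128 + \frac{5}{5} \left(\frac{-25 + \left(-2\right)^{2}}{-52} + \frac{28}{-21}\right) = 128 + 5 \cdot \frac{1}{5} \left(\left(-25 + 4\right) \left(- \frac{1}{52}\right) + 28 \left(- \frac{1}{21}\right)\right) = 128 + 1 \left(\left(-21\right) \left(- \frac{1}{52}\right) - \frac{4}{3}\right) = 128 + 1 \left(\frac{21}{52} - \frac{4}{3}\right) = 128 + 1 \left(- \frac{145}{156}\right) = 128 - \frac{145}{156} = \frac{19823}{156}$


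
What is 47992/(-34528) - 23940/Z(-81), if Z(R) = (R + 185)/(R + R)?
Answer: 160942621/4316 ≈ 37290.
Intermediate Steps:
Z(R) = (185 + R)/(2*R) (Z(R) = (185 + R)/((2*R)) = (185 + R)*(1/(2*R)) = (185 + R)/(2*R))
47992/(-34528) - 23940/Z(-81) = 47992/(-34528) - 23940*(-162/(185 - 81)) = 47992*(-1/34528) - 23940/((½)*(-1/81)*104) = -5999/4316 - 23940/(-52/81) = -5999/4316 - 23940*(-81/52) = -5999/4316 + 484785/13 = 160942621/4316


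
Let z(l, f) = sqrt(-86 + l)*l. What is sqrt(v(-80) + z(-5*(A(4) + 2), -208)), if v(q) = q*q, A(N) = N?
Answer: 2*sqrt(1600 - 15*I*sqrt(29)) ≈ 80.026 - 2.0188*I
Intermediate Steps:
v(q) = q**2
z(l, f) = l*sqrt(-86 + l)
sqrt(v(-80) + z(-5*(A(4) + 2), -208)) = sqrt((-80)**2 + (-5*(4 + 2))*sqrt(-86 - 5*(4 + 2))) = sqrt(6400 + (-5*6)*sqrt(-86 - 5*6)) = sqrt(6400 - 30*sqrt(-86 - 30)) = sqrt(6400 - 60*I*sqrt(29))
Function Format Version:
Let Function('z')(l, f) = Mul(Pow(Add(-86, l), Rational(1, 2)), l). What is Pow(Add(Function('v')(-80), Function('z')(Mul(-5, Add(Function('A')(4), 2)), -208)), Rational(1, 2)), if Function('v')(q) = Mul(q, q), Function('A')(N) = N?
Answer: Mul(2, Pow(Add(1600, Mul(-15, I, Pow(29, Rational(1, 2)))), Rational(1, 2))) ≈ Add(80.026, Mul(-2.0188, I))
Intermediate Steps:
Function('v')(q) = Pow(q, 2)
Function('z')(l, f) = Mul(l, Pow(Add(-86, l), Rational(1, 2)))
Pow(Add(Function('v')(-80), Function('z')(Mul(-5, Add(Function('A')(4), 2)), -208)), Rational(1, 2)) = Pow(Add(Pow(-80, 2), Mul(Mul(-5, Add(4, 2)), Pow(Add(-86, Mul(-5, Add(4, 2))), Rational(1, 2)))), Rational(1, 2)) = Pow(Add(6400, Mul(Mul(-5, 6), Pow(Add(-86, Mul(-5, 6)), Rational(1, 2)))), Rational(1, 2)) = Pow(Add(6400, Mul(-30, Pow(Add(-86, -30), Rational(1, 2)))), Rational(1, 2)) = Pow(Add(6400, Mul(-30, Pow(-116, Rational(1, 2)))), Rational(1, 2)) = Pow(Add(6400, Mul(-30, Mul(2, I, Pow(29, Rational(1, 2))))), Rational(1, 2)) = Pow(Add(6400, Mul(-60, I, Pow(29, Rational(1, 2)))), Rational(1, 2))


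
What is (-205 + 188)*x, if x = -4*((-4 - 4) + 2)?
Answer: -408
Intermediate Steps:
x = 24 (x = -4*(-8 + 2) = -4*(-6) = 24)
(-205 + 188)*x = (-205 + 188)*24 = -17*24 = -408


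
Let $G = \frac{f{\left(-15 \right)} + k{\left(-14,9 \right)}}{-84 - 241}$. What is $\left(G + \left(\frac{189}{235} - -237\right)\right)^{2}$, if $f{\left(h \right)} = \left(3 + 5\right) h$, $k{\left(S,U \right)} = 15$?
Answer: $\frac{529225695441}{9333025} \approx 56705.0$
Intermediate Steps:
$f{\left(h \right)} = 8 h$
$G = \frac{21}{65}$ ($G = \frac{8 \left(-15\right) + 15}{-84 - 241} = \frac{-120 + 15}{-325} = \left(-105\right) \left(- \frac{1}{325}\right) = \frac{21}{65} \approx 0.32308$)
$\left(G + \left(\frac{189}{235} - -237\right)\right)^{2} = \left(\frac{21}{65} + \left(\frac{189}{235} - -237\right)\right)^{2} = \left(\frac{21}{65} + \left(189 \cdot \frac{1}{235} + 237\right)\right)^{2} = \left(\frac{21}{65} + \left(\frac{189}{235} + 237\right)\right)^{2} = \left(\frac{21}{65} + \frac{55884}{235}\right)^{2} = \left(\frac{727479}{3055}\right)^{2} = \frac{529225695441}{9333025}$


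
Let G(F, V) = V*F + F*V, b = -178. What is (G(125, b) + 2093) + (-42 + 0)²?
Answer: -40643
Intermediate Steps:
G(F, V) = 2*F*V (G(F, V) = F*V + F*V = 2*F*V)
(G(125, b) + 2093) + (-42 + 0)² = (2*125*(-178) + 2093) + (-42 + 0)² = (-44500 + 2093) + (-42)² = -42407 + 1764 = -40643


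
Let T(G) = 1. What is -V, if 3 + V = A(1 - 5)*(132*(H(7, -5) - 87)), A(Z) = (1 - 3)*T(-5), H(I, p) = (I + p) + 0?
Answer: -22437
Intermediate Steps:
H(I, p) = I + p
A(Z) = -2 (A(Z) = (1 - 3)*1 = -2*1 = -2)
V = 22437 (V = -3 - 264*((7 - 5) - 87) = -3 - 264*(2 - 87) = -3 - 264*(-85) = -3 - 2*(-11220) = -3 + 22440 = 22437)
-V = -1*22437 = -22437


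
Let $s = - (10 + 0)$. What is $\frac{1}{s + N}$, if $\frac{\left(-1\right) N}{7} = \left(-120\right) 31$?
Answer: $\frac{1}{26030} \approx 3.8417 \cdot 10^{-5}$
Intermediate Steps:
$s = -10$ ($s = \left(-1\right) 10 = -10$)
$N = 26040$ ($N = - 7 \left(\left(-120\right) 31\right) = \left(-7\right) \left(-3720\right) = 26040$)
$\frac{1}{s + N} = \frac{1}{-10 + 26040} = \frac{1}{26030}$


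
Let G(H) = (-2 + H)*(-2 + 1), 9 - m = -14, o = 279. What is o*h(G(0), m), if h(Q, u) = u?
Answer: 6417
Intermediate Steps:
m = 23 (m = 9 - 1*(-14) = 9 + 14 = 23)
G(H) = 2 - H (G(H) = (-2 + H)*(-1) = 2 - H)
o*h(G(0), m) = 279*23 = 6417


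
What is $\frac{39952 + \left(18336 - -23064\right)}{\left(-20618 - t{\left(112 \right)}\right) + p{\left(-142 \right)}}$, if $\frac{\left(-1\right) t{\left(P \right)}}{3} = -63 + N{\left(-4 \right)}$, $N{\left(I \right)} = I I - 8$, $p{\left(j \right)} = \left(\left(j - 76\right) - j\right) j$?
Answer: $- \frac{81352}{9991} \approx -8.1425$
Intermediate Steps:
$p{\left(j \right)} = - 76 j$ ($p{\left(j \right)} = \left(\left(-76 + j\right) - j\right) j = - 76 j$)
$N{\left(I \right)} = -8 + I^{2}$ ($N{\left(I \right)} = I^{2} - 8 = -8 + I^{2}$)
$t{\left(P \right)} = 165$ ($t{\left(P \right)} = - 3 \left(-63 - \left(8 - \left(-4\right)^{2}\right)\right) = - 3 \left(-63 + \left(-8 + 16\right)\right) = - 3 \left(-63 + 8\right) = \left(-3\right) \left(-55\right) = 165$)
$\frac{39952 + \left(18336 - -23064\right)}{\left(-20618 - t{\left(112 \right)}\right) + p{\left(-142 \right)}} = \frac{39952 + \left(18336 - -23064\right)}{\left(-20618 - 165\right) - -10792} = \frac{39952 + \left(18336 + 23064\right)}{\left(-20618 - 165\right) + 10792} = \frac{39952 + 41400}{-20783 + 10792} = \frac{81352}{-9991} = 81352 \left(- \frac{1}{9991}\right) = - \frac{81352}{9991}$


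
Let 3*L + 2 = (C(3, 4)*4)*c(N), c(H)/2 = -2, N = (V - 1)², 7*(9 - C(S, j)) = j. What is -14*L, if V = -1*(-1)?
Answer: 1916/3 ≈ 638.67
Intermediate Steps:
V = 1
C(S, j) = 9 - j/7
N = 0 (N = (1 - 1)² = 0² = 0)
c(H) = -4 (c(H) = 2*(-2) = -4)
L = -958/21 (L = -⅔ + (((9 - ⅐*4)*4)*(-4))/3 = -⅔ + (((9 - 4/7)*4)*(-4))/3 = -⅔ + (((59/7)*4)*(-4))/3 = -⅔ + ((236/7)*(-4))/3 = -⅔ + (⅓)*(-944/7) = -⅔ - 944/21 = -958/21 ≈ -45.619)
-14*L = -14*(-958/21) = 1916/3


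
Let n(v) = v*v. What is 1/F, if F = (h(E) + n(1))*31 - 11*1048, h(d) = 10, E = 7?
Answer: -1/11187 ≈ -8.9390e-5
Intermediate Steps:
n(v) = v²
F = -11187 (F = (10 + 1²)*31 - 11*1048 = (10 + 1)*31 - 11528 = 11*31 - 11528 = 341 - 11528 = -11187)
1/F = 1/(-11187) = -1/11187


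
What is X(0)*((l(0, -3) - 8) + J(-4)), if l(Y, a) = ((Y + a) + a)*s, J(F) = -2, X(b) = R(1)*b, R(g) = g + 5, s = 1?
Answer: 0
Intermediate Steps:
R(g) = 5 + g
X(b) = 6*b (X(b) = (5 + 1)*b = 6*b)
l(Y, a) = Y + 2*a (l(Y, a) = ((Y + a) + a)*1 = (Y + 2*a)*1 = Y + 2*a)
X(0)*((l(0, -3) - 8) + J(-4)) = (6*0)*(((0 + 2*(-3)) - 8) - 2) = 0*(((0 - 6) - 8) - 2) = 0*((-6 - 8) - 2) = 0*(-14 - 2) = 0*(-16) = 0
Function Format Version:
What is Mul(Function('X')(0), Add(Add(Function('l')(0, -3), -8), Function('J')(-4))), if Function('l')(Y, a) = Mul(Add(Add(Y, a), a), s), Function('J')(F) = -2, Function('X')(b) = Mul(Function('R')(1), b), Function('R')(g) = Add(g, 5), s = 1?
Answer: 0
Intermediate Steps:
Function('R')(g) = Add(5, g)
Function('X')(b) = Mul(6, b) (Function('X')(b) = Mul(Add(5, 1), b) = Mul(6, b))
Function('l')(Y, a) = Add(Y, Mul(2, a)) (Function('l')(Y, a) = Mul(Add(Add(Y, a), a), 1) = Mul(Add(Y, Mul(2, a)), 1) = Add(Y, Mul(2, a)))
Mul(Function('X')(0), Add(Add(Function('l')(0, -3), -8), Function('J')(-4))) = Mul(Mul(6, 0), Add(Add(Add(0, Mul(2, -3)), -8), -2)) = Mul(0, Add(Add(Add(0, -6), -8), -2)) = Mul(0, Add(Add(-6, -8), -2)) = Mul(0, Add(-14, -2)) = Mul(0, -16) = 0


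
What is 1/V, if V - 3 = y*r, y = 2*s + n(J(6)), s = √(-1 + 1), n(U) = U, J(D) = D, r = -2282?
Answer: -1/13689 ≈ -7.3051e-5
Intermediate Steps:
s = 0 (s = √0 = 0)
y = 6 (y = 2*0 + 6 = 0 + 6 = 6)
V = -13689 (V = 3 + 6*(-2282) = 3 - 13692 = -13689)
1/V = 1/(-13689) = -1/13689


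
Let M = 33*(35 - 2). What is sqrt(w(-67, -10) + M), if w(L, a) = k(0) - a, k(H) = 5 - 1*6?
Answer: 3*sqrt(122) ≈ 33.136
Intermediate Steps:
k(H) = -1 (k(H) = 5 - 6 = -1)
M = 1089 (M = 33*33 = 1089)
w(L, a) = -1 - a
sqrt(w(-67, -10) + M) = sqrt((-1 - 1*(-10)) + 1089) = sqrt((-1 + 10) + 1089) = sqrt(9 + 1089) = sqrt(1098) = 3*sqrt(122)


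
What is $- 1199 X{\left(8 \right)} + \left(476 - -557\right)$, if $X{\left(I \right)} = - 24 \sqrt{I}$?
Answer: $1033 + 57552 \sqrt{2} \approx 82424.0$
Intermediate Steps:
$- 1199 X{\left(8 \right)} + \left(476 - -557\right) = - 1199 \left(- 24 \sqrt{8}\right) + \left(476 - -557\right) = - 1199 \left(- 24 \cdot 2 \sqrt{2}\right) + \left(476 + 557\right) = - 1199 \left(- 48 \sqrt{2}\right) + 1033 = 57552 \sqrt{2} + 1033 = 1033 + 57552 \sqrt{2}$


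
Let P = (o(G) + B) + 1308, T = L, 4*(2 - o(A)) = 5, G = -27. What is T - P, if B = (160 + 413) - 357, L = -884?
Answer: -9635/4 ≈ -2408.8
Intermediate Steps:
o(A) = ¾ (o(A) = 2 - ¼*5 = 2 - 5/4 = ¾)
B = 216 (B = 573 - 357 = 216)
T = -884
P = 6099/4 (P = (¾ + 216) + 1308 = 867/4 + 1308 = 6099/4 ≈ 1524.8)
T - P = -884 - 1*6099/4 = -884 - 6099/4 = -9635/4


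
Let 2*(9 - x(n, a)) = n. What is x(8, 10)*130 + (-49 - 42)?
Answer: 559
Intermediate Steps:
x(n, a) = 9 - n/2
x(8, 10)*130 + (-49 - 42) = (9 - ½*8)*130 + (-49 - 42) = (9 - 4)*130 - 91 = 5*130 - 91 = 650 - 91 = 559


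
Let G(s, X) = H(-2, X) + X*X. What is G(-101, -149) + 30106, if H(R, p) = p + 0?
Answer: 52158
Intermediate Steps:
H(R, p) = p
G(s, X) = X + X**2 (G(s, X) = X + X*X = X + X**2)
G(-101, -149) + 30106 = -149*(1 - 149) + 30106 = -149*(-148) + 30106 = 22052 + 30106 = 52158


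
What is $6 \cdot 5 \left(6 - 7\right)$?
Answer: $-30$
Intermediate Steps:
$6 \cdot 5 \left(6 - 7\right) = 30 \left(-1\right) = -30$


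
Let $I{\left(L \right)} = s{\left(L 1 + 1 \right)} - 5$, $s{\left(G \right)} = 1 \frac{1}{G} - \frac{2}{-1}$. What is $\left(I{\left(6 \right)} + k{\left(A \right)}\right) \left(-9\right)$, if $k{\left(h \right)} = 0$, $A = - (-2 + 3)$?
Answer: $\frac{180}{7} \approx 25.714$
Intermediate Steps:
$s{\left(G \right)} = 2 + \frac{1}{G}$ ($s{\left(G \right)} = \frac{1}{G} - -2 = \frac{1}{G} + 2 = 2 + \frac{1}{G}$)
$A = -1$ ($A = \left(-1\right) 1 = -1$)
$I{\left(L \right)} = -3 + \frac{1}{1 + L}$ ($I{\left(L \right)} = \left(2 + \frac{1}{L 1 + 1}\right) - 5 = \left(2 + \frac{1}{L + 1}\right) - 5 = \left(2 + \frac{1}{1 + L}\right) - 5 = -3 + \frac{1}{1 + L}$)
$\left(I{\left(6 \right)} + k{\left(A \right)}\right) \left(-9\right) = \left(\frac{-2 - 18}{1 + 6} + 0\right) \left(-9\right) = \left(\frac{-2 - 18}{7} + 0\right) \left(-9\right) = \left(\frac{1}{7} \left(-20\right) + 0\right) \left(-9\right) = \left(- \frac{20}{7} + 0\right) \left(-9\right) = \left(- \frac{20}{7}\right) \left(-9\right) = \frac{180}{7}$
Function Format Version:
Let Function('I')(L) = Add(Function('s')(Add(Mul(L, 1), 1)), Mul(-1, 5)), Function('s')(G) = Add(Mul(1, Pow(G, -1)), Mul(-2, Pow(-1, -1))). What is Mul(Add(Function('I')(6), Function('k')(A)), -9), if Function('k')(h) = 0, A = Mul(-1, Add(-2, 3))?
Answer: Rational(180, 7) ≈ 25.714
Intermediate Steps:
Function('s')(G) = Add(2, Pow(G, -1)) (Function('s')(G) = Add(Pow(G, -1), Mul(-2, -1)) = Add(Pow(G, -1), 2) = Add(2, Pow(G, -1)))
A = -1 (A = Mul(-1, 1) = -1)
Function('I')(L) = Add(-3, Pow(Add(1, L), -1)) (Function('I')(L) = Add(Add(2, Pow(Add(Mul(L, 1), 1), -1)), Mul(-1, 5)) = Add(Add(2, Pow(Add(L, 1), -1)), -5) = Add(Add(2, Pow(Add(1, L), -1)), -5) = Add(-3, Pow(Add(1, L), -1)))
Mul(Add(Function('I')(6), Function('k')(A)), -9) = Mul(Add(Mul(Pow(Add(1, 6), -1), Add(-2, Mul(-3, 6))), 0), -9) = Mul(Add(Mul(Pow(7, -1), Add(-2, -18)), 0), -9) = Mul(Add(Mul(Rational(1, 7), -20), 0), -9) = Mul(Add(Rational(-20, 7), 0), -9) = Mul(Rational(-20, 7), -9) = Rational(180, 7)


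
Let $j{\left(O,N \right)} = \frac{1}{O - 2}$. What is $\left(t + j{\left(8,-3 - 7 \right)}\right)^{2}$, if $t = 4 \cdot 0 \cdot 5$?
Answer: $\frac{1}{36} \approx 0.027778$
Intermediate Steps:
$j{\left(O,N \right)} = \frac{1}{-2 + O}$
$t = 0$ ($t = 0 \cdot 5 = 0$)
$\left(t + j{\left(8,-3 - 7 \right)}\right)^{2} = \left(0 + \frac{1}{-2 + 8}\right)^{2} = \left(0 + \frac{1}{6}\right)^{2} = \left(\frac{1}{6}\right)^{2} = \frac{1}{36}$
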